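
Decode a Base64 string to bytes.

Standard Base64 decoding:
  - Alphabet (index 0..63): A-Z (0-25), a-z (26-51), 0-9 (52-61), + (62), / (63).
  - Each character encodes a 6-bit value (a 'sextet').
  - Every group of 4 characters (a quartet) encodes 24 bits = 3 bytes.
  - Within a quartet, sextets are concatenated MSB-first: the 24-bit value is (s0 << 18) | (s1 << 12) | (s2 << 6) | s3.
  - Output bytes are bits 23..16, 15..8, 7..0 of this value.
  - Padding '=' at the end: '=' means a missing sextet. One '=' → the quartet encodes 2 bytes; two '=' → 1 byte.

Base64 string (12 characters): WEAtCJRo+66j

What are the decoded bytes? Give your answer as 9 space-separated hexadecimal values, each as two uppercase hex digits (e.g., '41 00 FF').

After char 0 ('W'=22): chars_in_quartet=1 acc=0x16 bytes_emitted=0
After char 1 ('E'=4): chars_in_quartet=2 acc=0x584 bytes_emitted=0
After char 2 ('A'=0): chars_in_quartet=3 acc=0x16100 bytes_emitted=0
After char 3 ('t'=45): chars_in_quartet=4 acc=0x58402D -> emit 58 40 2D, reset; bytes_emitted=3
After char 4 ('C'=2): chars_in_quartet=1 acc=0x2 bytes_emitted=3
After char 5 ('J'=9): chars_in_quartet=2 acc=0x89 bytes_emitted=3
After char 6 ('R'=17): chars_in_quartet=3 acc=0x2251 bytes_emitted=3
After char 7 ('o'=40): chars_in_quartet=4 acc=0x89468 -> emit 08 94 68, reset; bytes_emitted=6
After char 8 ('+'=62): chars_in_quartet=1 acc=0x3E bytes_emitted=6
After char 9 ('6'=58): chars_in_quartet=2 acc=0xFBA bytes_emitted=6
After char 10 ('6'=58): chars_in_quartet=3 acc=0x3EEBA bytes_emitted=6
After char 11 ('j'=35): chars_in_quartet=4 acc=0xFBAEA3 -> emit FB AE A3, reset; bytes_emitted=9

Answer: 58 40 2D 08 94 68 FB AE A3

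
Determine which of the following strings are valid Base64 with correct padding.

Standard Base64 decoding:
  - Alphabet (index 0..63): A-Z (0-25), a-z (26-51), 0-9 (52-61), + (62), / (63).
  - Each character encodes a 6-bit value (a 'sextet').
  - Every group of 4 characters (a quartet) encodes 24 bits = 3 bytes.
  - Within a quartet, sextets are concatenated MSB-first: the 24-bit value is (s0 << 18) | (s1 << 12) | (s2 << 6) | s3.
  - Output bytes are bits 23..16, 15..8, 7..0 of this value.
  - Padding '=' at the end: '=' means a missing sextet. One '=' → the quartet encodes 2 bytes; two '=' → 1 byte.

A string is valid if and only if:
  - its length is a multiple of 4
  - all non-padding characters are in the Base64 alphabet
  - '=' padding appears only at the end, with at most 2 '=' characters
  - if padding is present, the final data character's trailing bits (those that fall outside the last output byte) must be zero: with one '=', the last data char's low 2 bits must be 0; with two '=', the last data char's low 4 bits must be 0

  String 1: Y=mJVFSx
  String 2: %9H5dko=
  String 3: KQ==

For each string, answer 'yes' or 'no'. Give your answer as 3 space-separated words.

String 1: 'Y=mJVFSx' → invalid (bad char(s): ['=']; '=' in middle)
String 2: '%9H5dko=' → invalid (bad char(s): ['%'])
String 3: 'KQ==' → valid

Answer: no no yes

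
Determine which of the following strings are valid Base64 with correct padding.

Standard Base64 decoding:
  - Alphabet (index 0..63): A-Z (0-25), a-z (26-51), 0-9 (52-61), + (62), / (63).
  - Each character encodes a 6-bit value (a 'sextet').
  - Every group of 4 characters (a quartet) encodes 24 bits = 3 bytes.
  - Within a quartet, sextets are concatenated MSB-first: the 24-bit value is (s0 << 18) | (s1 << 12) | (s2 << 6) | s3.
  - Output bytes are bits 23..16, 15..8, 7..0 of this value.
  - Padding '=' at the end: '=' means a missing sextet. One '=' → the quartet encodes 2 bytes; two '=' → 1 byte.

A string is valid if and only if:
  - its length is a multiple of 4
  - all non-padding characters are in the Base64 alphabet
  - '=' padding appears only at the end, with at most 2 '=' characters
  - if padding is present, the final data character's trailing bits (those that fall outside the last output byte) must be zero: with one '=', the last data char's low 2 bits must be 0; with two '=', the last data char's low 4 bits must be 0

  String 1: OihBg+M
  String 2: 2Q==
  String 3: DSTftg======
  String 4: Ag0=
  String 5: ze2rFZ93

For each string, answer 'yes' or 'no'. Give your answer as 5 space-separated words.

Answer: no yes no yes yes

Derivation:
String 1: 'OihBg+M' → invalid (len=7 not mult of 4)
String 2: '2Q==' → valid
String 3: 'DSTftg======' → invalid (6 pad chars (max 2))
String 4: 'Ag0=' → valid
String 5: 'ze2rFZ93' → valid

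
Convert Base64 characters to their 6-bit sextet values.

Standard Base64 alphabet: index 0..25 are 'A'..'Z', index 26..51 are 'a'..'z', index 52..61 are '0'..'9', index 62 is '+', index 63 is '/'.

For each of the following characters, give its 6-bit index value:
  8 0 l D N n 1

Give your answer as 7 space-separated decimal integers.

'8': 0..9 range, 52 + ord('8') − ord('0') = 60
'0': 0..9 range, 52 + ord('0') − ord('0') = 52
'l': a..z range, 26 + ord('l') − ord('a') = 37
'D': A..Z range, ord('D') − ord('A') = 3
'N': A..Z range, ord('N') − ord('A') = 13
'n': a..z range, 26 + ord('n') − ord('a') = 39
'1': 0..9 range, 52 + ord('1') − ord('0') = 53

Answer: 60 52 37 3 13 39 53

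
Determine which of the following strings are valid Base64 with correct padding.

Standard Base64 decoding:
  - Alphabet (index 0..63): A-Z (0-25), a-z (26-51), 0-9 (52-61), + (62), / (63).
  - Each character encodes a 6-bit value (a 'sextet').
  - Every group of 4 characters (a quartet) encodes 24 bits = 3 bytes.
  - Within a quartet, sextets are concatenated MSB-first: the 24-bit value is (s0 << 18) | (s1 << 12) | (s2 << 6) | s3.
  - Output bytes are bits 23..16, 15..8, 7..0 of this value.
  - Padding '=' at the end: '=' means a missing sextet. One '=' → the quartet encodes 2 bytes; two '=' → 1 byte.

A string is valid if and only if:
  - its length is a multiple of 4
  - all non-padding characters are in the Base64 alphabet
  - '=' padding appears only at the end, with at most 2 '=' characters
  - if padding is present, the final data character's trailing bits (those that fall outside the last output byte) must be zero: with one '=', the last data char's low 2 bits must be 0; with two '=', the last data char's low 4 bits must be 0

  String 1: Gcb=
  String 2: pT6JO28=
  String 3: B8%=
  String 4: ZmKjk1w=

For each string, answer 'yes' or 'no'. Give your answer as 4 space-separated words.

Answer: no yes no yes

Derivation:
String 1: 'Gcb=' → invalid (bad trailing bits)
String 2: 'pT6JO28=' → valid
String 3: 'B8%=' → invalid (bad char(s): ['%'])
String 4: 'ZmKjk1w=' → valid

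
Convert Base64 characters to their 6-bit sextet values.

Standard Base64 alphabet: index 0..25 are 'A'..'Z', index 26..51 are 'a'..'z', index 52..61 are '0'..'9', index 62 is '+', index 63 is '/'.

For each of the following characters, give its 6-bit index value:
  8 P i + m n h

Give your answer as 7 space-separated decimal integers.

'8': 0..9 range, 52 + ord('8') − ord('0') = 60
'P': A..Z range, ord('P') − ord('A') = 15
'i': a..z range, 26 + ord('i') − ord('a') = 34
'+': index 62
'm': a..z range, 26 + ord('m') − ord('a') = 38
'n': a..z range, 26 + ord('n') − ord('a') = 39
'h': a..z range, 26 + ord('h') − ord('a') = 33

Answer: 60 15 34 62 38 39 33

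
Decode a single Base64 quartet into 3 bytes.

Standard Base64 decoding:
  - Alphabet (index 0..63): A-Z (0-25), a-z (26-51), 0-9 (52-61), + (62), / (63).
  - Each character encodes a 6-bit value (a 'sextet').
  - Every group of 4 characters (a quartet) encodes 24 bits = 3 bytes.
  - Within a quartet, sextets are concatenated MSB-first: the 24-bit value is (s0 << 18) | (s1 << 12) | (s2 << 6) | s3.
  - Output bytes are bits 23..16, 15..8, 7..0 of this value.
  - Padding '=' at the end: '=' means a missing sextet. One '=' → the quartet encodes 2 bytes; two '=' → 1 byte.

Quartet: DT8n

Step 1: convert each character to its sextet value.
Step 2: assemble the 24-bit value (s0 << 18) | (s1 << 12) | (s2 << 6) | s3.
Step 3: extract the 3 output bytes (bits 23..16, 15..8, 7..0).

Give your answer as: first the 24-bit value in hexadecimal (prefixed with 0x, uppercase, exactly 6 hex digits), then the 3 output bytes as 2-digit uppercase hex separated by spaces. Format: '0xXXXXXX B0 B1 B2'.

Sextets: D=3, T=19, 8=60, n=39
24-bit: (3<<18) | (19<<12) | (60<<6) | 39
      = 0x0C0000 | 0x013000 | 0x000F00 | 0x000027
      = 0x0D3F27
Bytes: (v>>16)&0xFF=0D, (v>>8)&0xFF=3F, v&0xFF=27

Answer: 0x0D3F27 0D 3F 27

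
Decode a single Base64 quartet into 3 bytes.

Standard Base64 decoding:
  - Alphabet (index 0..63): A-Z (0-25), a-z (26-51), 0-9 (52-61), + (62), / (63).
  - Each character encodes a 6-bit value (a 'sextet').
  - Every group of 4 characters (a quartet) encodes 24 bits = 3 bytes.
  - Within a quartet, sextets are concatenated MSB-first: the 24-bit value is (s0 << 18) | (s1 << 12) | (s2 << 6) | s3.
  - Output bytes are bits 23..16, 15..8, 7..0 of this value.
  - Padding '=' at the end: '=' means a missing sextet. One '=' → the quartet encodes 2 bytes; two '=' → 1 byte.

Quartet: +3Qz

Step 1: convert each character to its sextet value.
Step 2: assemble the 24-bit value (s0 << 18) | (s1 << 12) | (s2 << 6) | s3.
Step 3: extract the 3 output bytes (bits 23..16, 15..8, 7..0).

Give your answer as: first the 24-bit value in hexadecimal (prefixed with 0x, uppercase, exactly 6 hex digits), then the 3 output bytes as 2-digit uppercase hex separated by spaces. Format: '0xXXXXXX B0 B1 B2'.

Sextets: +=62, 3=55, Q=16, z=51
24-bit: (62<<18) | (55<<12) | (16<<6) | 51
      = 0xF80000 | 0x037000 | 0x000400 | 0x000033
      = 0xFB7433
Bytes: (v>>16)&0xFF=FB, (v>>8)&0xFF=74, v&0xFF=33

Answer: 0xFB7433 FB 74 33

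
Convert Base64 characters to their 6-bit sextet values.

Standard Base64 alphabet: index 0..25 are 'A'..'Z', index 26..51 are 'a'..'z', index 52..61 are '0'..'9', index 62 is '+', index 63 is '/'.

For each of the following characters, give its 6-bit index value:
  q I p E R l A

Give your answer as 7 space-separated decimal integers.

'q': a..z range, 26 + ord('q') − ord('a') = 42
'I': A..Z range, ord('I') − ord('A') = 8
'p': a..z range, 26 + ord('p') − ord('a') = 41
'E': A..Z range, ord('E') − ord('A') = 4
'R': A..Z range, ord('R') − ord('A') = 17
'l': a..z range, 26 + ord('l') − ord('a') = 37
'A': A..Z range, ord('A') − ord('A') = 0

Answer: 42 8 41 4 17 37 0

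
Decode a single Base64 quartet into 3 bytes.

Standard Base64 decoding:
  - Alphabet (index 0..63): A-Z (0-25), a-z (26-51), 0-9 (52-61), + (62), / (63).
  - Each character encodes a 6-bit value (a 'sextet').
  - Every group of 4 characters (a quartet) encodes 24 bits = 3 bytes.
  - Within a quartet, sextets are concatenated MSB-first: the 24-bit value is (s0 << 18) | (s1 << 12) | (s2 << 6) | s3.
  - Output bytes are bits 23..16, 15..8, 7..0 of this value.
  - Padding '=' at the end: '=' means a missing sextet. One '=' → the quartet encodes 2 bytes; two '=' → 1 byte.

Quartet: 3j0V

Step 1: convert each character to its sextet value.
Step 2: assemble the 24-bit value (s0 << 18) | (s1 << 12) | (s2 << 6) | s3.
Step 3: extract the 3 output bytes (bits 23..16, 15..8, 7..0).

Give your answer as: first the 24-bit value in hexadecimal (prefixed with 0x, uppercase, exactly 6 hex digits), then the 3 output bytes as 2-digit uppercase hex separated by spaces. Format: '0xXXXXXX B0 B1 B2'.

Answer: 0xDE3D15 DE 3D 15

Derivation:
Sextets: 3=55, j=35, 0=52, V=21
24-bit: (55<<18) | (35<<12) | (52<<6) | 21
      = 0xDC0000 | 0x023000 | 0x000D00 | 0x000015
      = 0xDE3D15
Bytes: (v>>16)&0xFF=DE, (v>>8)&0xFF=3D, v&0xFF=15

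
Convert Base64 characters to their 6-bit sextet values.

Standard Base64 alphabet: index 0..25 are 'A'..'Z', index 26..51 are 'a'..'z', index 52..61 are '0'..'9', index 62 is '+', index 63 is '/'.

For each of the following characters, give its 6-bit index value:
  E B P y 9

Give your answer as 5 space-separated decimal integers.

Answer: 4 1 15 50 61

Derivation:
'E': A..Z range, ord('E') − ord('A') = 4
'B': A..Z range, ord('B') − ord('A') = 1
'P': A..Z range, ord('P') − ord('A') = 15
'y': a..z range, 26 + ord('y') − ord('a') = 50
'9': 0..9 range, 52 + ord('9') − ord('0') = 61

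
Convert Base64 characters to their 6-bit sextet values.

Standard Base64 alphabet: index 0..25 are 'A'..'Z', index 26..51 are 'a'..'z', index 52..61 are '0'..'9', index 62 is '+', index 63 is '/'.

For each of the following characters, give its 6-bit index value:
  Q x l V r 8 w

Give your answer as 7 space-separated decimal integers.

Answer: 16 49 37 21 43 60 48

Derivation:
'Q': A..Z range, ord('Q') − ord('A') = 16
'x': a..z range, 26 + ord('x') − ord('a') = 49
'l': a..z range, 26 + ord('l') − ord('a') = 37
'V': A..Z range, ord('V') − ord('A') = 21
'r': a..z range, 26 + ord('r') − ord('a') = 43
'8': 0..9 range, 52 + ord('8') − ord('0') = 60
'w': a..z range, 26 + ord('w') − ord('a') = 48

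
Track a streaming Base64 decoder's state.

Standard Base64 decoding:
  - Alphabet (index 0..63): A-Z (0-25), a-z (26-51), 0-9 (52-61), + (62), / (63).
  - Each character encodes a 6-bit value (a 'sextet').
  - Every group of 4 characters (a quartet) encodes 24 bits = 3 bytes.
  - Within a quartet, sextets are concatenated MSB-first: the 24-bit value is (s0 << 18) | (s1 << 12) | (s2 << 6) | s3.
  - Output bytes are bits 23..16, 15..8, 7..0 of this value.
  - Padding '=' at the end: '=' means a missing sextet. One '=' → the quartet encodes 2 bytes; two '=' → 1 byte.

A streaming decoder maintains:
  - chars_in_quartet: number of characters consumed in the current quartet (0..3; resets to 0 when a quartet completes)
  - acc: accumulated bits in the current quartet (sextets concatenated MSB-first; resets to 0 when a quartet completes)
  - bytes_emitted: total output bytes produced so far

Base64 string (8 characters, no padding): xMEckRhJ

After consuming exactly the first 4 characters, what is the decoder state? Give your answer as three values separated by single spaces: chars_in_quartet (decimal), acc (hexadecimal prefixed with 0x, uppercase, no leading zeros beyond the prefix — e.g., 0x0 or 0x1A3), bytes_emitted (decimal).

After char 0 ('x'=49): chars_in_quartet=1 acc=0x31 bytes_emitted=0
After char 1 ('M'=12): chars_in_quartet=2 acc=0xC4C bytes_emitted=0
After char 2 ('E'=4): chars_in_quartet=3 acc=0x31304 bytes_emitted=0
After char 3 ('c'=28): chars_in_quartet=4 acc=0xC4C11C -> emit C4 C1 1C, reset; bytes_emitted=3

Answer: 0 0x0 3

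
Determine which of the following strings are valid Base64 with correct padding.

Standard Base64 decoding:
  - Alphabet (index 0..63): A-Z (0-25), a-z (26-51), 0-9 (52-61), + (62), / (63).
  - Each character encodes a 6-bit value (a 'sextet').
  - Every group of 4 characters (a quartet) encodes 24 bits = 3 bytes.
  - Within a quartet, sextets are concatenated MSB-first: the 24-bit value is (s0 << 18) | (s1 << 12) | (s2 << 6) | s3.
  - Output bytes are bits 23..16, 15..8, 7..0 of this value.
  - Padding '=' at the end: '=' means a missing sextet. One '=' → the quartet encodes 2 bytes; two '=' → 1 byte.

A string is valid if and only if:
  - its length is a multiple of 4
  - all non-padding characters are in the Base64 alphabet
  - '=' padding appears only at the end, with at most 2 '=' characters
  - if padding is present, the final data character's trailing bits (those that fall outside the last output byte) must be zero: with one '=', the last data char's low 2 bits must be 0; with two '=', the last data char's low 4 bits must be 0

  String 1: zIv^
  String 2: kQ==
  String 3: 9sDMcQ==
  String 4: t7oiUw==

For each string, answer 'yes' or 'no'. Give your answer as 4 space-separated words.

String 1: 'zIv^' → invalid (bad char(s): ['^'])
String 2: 'kQ==' → valid
String 3: '9sDMcQ==' → valid
String 4: 't7oiUw==' → valid

Answer: no yes yes yes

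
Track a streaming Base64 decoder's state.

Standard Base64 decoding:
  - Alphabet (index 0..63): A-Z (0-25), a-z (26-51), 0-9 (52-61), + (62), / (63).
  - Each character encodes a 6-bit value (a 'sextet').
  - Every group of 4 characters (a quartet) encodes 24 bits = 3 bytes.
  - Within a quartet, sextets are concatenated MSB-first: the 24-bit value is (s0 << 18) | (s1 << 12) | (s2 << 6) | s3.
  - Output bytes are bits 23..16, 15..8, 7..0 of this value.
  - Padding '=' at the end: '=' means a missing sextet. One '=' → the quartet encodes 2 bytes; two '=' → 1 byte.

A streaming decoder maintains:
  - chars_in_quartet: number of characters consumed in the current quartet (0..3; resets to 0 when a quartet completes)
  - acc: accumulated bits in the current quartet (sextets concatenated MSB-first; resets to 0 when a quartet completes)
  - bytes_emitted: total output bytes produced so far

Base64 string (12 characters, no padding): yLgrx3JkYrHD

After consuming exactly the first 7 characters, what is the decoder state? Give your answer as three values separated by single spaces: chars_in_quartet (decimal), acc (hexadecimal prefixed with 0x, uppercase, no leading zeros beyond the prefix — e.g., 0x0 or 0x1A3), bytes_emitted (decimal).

After char 0 ('y'=50): chars_in_quartet=1 acc=0x32 bytes_emitted=0
After char 1 ('L'=11): chars_in_quartet=2 acc=0xC8B bytes_emitted=0
After char 2 ('g'=32): chars_in_quartet=3 acc=0x322E0 bytes_emitted=0
After char 3 ('r'=43): chars_in_quartet=4 acc=0xC8B82B -> emit C8 B8 2B, reset; bytes_emitted=3
After char 4 ('x'=49): chars_in_quartet=1 acc=0x31 bytes_emitted=3
After char 5 ('3'=55): chars_in_quartet=2 acc=0xC77 bytes_emitted=3
After char 6 ('J'=9): chars_in_quartet=3 acc=0x31DC9 bytes_emitted=3

Answer: 3 0x31DC9 3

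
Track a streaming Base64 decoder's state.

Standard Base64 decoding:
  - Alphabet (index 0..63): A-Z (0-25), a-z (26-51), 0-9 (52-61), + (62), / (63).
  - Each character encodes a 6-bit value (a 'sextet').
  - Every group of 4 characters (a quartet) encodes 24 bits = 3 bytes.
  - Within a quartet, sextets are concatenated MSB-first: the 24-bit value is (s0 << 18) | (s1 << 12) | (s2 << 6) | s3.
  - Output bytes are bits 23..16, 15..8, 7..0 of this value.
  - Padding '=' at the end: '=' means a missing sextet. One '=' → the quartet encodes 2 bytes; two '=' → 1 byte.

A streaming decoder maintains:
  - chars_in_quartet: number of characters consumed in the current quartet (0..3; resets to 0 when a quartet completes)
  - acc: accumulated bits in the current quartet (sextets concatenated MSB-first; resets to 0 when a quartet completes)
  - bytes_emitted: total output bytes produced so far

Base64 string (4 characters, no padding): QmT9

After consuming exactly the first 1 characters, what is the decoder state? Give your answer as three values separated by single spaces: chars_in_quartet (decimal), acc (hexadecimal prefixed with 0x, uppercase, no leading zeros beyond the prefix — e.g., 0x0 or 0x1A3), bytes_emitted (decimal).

Answer: 1 0x10 0

Derivation:
After char 0 ('Q'=16): chars_in_quartet=1 acc=0x10 bytes_emitted=0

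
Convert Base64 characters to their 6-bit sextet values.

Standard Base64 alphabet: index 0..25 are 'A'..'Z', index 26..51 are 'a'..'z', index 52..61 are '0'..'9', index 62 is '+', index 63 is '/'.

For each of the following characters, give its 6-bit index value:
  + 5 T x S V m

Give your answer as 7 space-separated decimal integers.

'+': index 62
'5': 0..9 range, 52 + ord('5') − ord('0') = 57
'T': A..Z range, ord('T') − ord('A') = 19
'x': a..z range, 26 + ord('x') − ord('a') = 49
'S': A..Z range, ord('S') − ord('A') = 18
'V': A..Z range, ord('V') − ord('A') = 21
'm': a..z range, 26 + ord('m') − ord('a') = 38

Answer: 62 57 19 49 18 21 38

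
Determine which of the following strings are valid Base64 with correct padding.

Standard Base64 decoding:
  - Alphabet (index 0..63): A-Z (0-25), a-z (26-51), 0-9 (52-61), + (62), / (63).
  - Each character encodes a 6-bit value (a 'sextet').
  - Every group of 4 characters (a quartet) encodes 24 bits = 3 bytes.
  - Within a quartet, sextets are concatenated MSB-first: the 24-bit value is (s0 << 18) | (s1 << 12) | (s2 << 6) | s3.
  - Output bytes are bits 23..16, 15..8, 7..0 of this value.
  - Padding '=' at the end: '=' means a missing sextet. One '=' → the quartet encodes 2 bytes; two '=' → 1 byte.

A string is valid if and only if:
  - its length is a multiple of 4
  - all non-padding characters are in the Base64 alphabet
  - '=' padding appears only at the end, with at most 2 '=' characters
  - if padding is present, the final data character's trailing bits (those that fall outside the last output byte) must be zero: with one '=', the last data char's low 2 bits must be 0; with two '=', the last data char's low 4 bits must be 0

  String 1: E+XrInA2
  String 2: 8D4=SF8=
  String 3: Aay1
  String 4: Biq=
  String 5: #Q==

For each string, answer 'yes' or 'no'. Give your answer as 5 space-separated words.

Answer: yes no yes no no

Derivation:
String 1: 'E+XrInA2' → valid
String 2: '8D4=SF8=' → invalid (bad char(s): ['=']; '=' in middle)
String 3: 'Aay1' → valid
String 4: 'Biq=' → invalid (bad trailing bits)
String 5: '#Q==' → invalid (bad char(s): ['#'])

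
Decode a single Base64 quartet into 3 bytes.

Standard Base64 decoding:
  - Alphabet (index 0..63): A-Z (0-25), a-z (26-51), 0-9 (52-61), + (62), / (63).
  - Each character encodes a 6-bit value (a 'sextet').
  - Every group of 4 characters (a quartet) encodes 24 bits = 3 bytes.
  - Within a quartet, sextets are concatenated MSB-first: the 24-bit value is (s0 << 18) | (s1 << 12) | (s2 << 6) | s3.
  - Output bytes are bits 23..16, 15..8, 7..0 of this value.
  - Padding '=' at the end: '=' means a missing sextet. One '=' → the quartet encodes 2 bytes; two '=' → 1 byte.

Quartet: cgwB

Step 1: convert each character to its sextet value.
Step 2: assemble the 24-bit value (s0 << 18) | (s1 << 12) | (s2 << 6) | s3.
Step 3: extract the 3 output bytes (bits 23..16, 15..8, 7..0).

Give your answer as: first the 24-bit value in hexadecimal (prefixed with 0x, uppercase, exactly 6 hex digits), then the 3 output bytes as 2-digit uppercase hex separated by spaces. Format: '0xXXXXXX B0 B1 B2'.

Answer: 0x720C01 72 0C 01

Derivation:
Sextets: c=28, g=32, w=48, B=1
24-bit: (28<<18) | (32<<12) | (48<<6) | 1
      = 0x700000 | 0x020000 | 0x000C00 | 0x000001
      = 0x720C01
Bytes: (v>>16)&0xFF=72, (v>>8)&0xFF=0C, v&0xFF=01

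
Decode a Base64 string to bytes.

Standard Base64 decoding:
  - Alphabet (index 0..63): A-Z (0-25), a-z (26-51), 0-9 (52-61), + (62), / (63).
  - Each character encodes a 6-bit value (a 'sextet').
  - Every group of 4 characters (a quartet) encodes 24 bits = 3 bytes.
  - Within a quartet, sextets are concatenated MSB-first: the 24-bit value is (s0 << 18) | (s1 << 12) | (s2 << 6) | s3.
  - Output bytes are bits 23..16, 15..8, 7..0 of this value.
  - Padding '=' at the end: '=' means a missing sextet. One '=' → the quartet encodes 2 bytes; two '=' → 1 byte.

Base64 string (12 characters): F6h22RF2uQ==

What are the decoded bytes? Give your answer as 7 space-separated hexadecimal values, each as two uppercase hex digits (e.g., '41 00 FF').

Answer: 17 A8 76 D9 11 76 B9

Derivation:
After char 0 ('F'=5): chars_in_quartet=1 acc=0x5 bytes_emitted=0
After char 1 ('6'=58): chars_in_quartet=2 acc=0x17A bytes_emitted=0
After char 2 ('h'=33): chars_in_quartet=3 acc=0x5EA1 bytes_emitted=0
After char 3 ('2'=54): chars_in_quartet=4 acc=0x17A876 -> emit 17 A8 76, reset; bytes_emitted=3
After char 4 ('2'=54): chars_in_quartet=1 acc=0x36 bytes_emitted=3
After char 5 ('R'=17): chars_in_quartet=2 acc=0xD91 bytes_emitted=3
After char 6 ('F'=5): chars_in_quartet=3 acc=0x36445 bytes_emitted=3
After char 7 ('2'=54): chars_in_quartet=4 acc=0xD91176 -> emit D9 11 76, reset; bytes_emitted=6
After char 8 ('u'=46): chars_in_quartet=1 acc=0x2E bytes_emitted=6
After char 9 ('Q'=16): chars_in_quartet=2 acc=0xB90 bytes_emitted=6
Padding '==': partial quartet acc=0xB90 -> emit B9; bytes_emitted=7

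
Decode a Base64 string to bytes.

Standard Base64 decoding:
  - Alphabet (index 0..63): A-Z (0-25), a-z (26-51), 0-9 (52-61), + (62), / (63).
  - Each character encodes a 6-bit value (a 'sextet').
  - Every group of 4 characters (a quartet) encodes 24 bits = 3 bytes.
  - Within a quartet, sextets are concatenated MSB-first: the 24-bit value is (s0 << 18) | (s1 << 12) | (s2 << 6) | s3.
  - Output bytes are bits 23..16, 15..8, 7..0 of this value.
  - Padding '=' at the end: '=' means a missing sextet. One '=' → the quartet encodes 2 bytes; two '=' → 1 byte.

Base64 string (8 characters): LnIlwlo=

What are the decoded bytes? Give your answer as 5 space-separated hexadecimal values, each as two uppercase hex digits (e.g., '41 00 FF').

After char 0 ('L'=11): chars_in_quartet=1 acc=0xB bytes_emitted=0
After char 1 ('n'=39): chars_in_quartet=2 acc=0x2E7 bytes_emitted=0
After char 2 ('I'=8): chars_in_quartet=3 acc=0xB9C8 bytes_emitted=0
After char 3 ('l'=37): chars_in_quartet=4 acc=0x2E7225 -> emit 2E 72 25, reset; bytes_emitted=3
After char 4 ('w'=48): chars_in_quartet=1 acc=0x30 bytes_emitted=3
After char 5 ('l'=37): chars_in_quartet=2 acc=0xC25 bytes_emitted=3
After char 6 ('o'=40): chars_in_quartet=3 acc=0x30968 bytes_emitted=3
Padding '=': partial quartet acc=0x30968 -> emit C2 5A; bytes_emitted=5

Answer: 2E 72 25 C2 5A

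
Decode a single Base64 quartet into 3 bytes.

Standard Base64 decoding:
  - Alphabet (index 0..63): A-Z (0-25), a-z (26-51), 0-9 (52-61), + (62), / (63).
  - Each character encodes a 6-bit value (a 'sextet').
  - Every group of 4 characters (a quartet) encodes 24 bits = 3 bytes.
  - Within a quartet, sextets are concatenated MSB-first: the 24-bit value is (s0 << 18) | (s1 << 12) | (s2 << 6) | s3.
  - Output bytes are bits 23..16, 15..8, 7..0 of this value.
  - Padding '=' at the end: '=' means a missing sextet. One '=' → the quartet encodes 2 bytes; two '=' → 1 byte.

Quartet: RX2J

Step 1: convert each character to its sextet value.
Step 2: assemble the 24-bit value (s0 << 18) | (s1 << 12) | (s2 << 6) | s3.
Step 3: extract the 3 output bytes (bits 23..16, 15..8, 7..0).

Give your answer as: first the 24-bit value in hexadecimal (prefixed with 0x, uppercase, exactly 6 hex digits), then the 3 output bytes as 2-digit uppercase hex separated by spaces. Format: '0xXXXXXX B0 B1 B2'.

Answer: 0x457D89 45 7D 89

Derivation:
Sextets: R=17, X=23, 2=54, J=9
24-bit: (17<<18) | (23<<12) | (54<<6) | 9
      = 0x440000 | 0x017000 | 0x000D80 | 0x000009
      = 0x457D89
Bytes: (v>>16)&0xFF=45, (v>>8)&0xFF=7D, v&0xFF=89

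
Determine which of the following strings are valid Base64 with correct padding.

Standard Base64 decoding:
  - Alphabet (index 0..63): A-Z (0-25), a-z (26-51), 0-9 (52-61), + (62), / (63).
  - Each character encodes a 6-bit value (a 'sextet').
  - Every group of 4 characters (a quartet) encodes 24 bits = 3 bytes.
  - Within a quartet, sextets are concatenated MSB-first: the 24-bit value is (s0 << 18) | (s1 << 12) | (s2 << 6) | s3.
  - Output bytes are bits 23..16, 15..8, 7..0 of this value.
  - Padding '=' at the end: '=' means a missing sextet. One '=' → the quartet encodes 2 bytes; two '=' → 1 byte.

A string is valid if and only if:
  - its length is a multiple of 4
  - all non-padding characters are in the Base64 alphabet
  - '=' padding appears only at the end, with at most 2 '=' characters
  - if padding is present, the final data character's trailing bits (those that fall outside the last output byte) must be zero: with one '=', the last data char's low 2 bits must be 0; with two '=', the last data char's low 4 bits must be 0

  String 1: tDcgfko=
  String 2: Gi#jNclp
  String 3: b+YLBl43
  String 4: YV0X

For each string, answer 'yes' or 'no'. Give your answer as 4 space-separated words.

String 1: 'tDcgfko=' → valid
String 2: 'Gi#jNclp' → invalid (bad char(s): ['#'])
String 3: 'b+YLBl43' → valid
String 4: 'YV0X' → valid

Answer: yes no yes yes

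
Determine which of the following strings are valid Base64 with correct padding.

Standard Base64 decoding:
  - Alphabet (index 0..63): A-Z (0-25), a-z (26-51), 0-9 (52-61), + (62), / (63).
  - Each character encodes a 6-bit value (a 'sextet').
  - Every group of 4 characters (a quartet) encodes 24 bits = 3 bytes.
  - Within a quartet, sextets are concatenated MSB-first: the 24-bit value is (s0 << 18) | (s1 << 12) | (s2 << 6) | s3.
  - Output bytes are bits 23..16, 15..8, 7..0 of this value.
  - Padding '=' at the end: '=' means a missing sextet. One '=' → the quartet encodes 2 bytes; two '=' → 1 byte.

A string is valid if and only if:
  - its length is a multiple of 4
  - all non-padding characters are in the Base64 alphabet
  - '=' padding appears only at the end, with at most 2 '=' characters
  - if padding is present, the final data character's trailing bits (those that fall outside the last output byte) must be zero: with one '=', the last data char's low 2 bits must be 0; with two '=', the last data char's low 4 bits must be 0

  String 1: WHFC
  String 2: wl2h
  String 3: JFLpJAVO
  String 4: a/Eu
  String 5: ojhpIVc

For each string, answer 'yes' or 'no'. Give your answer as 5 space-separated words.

String 1: 'WHFC' → valid
String 2: 'wl2h' → valid
String 3: 'JFLpJAVO' → valid
String 4: 'a/Eu' → valid
String 5: 'ojhpIVc' → invalid (len=7 not mult of 4)

Answer: yes yes yes yes no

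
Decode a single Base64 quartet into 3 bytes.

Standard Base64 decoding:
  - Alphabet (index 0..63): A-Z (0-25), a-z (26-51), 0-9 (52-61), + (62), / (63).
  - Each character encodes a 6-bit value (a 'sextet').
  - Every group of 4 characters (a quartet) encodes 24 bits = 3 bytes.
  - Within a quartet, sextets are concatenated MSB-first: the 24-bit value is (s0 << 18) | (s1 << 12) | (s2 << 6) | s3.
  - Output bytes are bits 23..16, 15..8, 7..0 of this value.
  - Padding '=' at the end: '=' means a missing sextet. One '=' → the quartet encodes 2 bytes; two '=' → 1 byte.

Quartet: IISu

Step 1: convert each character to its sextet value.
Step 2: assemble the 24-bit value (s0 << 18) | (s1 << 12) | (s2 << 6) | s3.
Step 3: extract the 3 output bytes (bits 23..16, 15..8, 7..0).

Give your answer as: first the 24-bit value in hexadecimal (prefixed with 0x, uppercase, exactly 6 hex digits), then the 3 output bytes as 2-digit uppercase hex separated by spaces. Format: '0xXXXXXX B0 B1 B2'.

Answer: 0x2084AE 20 84 AE

Derivation:
Sextets: I=8, I=8, S=18, u=46
24-bit: (8<<18) | (8<<12) | (18<<6) | 46
      = 0x200000 | 0x008000 | 0x000480 | 0x00002E
      = 0x2084AE
Bytes: (v>>16)&0xFF=20, (v>>8)&0xFF=84, v&0xFF=AE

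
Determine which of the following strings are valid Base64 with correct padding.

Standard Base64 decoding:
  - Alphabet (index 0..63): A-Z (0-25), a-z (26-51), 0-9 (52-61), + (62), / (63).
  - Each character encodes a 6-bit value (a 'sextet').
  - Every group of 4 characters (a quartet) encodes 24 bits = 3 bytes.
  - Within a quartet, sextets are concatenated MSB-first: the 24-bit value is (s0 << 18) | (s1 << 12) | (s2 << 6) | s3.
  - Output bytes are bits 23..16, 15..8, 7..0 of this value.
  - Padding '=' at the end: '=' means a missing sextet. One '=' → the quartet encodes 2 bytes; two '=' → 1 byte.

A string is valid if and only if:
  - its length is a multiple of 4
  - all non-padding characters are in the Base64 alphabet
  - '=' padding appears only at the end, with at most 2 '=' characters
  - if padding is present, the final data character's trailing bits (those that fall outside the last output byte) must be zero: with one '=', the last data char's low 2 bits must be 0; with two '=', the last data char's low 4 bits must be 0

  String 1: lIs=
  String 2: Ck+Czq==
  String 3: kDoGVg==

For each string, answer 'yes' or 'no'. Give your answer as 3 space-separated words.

Answer: yes no yes

Derivation:
String 1: 'lIs=' → valid
String 2: 'Ck+Czq==' → invalid (bad trailing bits)
String 3: 'kDoGVg==' → valid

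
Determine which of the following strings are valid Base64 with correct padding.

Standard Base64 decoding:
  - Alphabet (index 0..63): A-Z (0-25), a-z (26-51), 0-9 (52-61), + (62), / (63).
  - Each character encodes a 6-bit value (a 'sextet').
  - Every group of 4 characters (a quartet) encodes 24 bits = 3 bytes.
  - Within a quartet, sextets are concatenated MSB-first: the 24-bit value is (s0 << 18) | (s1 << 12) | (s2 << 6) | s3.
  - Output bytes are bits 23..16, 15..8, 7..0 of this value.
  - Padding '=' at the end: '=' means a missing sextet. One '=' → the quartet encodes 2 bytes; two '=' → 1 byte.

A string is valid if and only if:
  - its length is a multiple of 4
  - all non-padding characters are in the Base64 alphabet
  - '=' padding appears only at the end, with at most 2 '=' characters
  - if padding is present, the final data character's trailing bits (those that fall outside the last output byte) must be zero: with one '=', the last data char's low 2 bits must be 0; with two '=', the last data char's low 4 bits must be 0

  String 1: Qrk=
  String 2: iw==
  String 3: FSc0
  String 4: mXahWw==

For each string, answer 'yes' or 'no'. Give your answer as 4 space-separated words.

String 1: 'Qrk=' → valid
String 2: 'iw==' → valid
String 3: 'FSc0' → valid
String 4: 'mXahWw==' → valid

Answer: yes yes yes yes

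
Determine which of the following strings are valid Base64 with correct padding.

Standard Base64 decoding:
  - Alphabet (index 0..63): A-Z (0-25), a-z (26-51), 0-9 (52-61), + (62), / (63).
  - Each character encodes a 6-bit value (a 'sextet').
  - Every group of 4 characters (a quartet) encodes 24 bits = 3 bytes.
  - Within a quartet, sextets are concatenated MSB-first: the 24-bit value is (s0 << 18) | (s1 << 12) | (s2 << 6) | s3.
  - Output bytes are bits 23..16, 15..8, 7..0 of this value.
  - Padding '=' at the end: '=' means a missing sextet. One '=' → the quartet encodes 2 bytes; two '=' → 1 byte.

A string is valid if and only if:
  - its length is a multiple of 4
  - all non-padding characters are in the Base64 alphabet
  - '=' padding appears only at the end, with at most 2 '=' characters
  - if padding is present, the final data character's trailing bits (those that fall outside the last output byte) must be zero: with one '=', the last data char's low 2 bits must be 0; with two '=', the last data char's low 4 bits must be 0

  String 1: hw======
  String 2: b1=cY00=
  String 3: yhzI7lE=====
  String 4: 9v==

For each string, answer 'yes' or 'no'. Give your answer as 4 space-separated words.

Answer: no no no no

Derivation:
String 1: 'hw======' → invalid (6 pad chars (max 2))
String 2: 'b1=cY00=' → invalid (bad char(s): ['=']; '=' in middle)
String 3: 'yhzI7lE=====' → invalid (5 pad chars (max 2))
String 4: '9v==' → invalid (bad trailing bits)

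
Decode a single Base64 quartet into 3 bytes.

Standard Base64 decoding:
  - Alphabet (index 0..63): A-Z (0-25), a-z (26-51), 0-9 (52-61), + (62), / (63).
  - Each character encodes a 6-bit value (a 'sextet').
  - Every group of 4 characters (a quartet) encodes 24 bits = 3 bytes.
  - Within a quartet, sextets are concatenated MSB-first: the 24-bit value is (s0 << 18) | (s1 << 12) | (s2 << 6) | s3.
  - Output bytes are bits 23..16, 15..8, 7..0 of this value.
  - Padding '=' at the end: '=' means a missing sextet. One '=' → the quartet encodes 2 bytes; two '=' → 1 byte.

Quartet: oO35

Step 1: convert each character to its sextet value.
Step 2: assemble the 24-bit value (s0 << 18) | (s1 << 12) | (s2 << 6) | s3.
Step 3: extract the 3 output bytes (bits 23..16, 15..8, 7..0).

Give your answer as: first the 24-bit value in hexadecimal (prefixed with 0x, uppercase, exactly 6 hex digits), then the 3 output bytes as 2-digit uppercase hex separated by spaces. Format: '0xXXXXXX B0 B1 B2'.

Answer: 0xA0EDF9 A0 ED F9

Derivation:
Sextets: o=40, O=14, 3=55, 5=57
24-bit: (40<<18) | (14<<12) | (55<<6) | 57
      = 0xA00000 | 0x00E000 | 0x000DC0 | 0x000039
      = 0xA0EDF9
Bytes: (v>>16)&0xFF=A0, (v>>8)&0xFF=ED, v&0xFF=F9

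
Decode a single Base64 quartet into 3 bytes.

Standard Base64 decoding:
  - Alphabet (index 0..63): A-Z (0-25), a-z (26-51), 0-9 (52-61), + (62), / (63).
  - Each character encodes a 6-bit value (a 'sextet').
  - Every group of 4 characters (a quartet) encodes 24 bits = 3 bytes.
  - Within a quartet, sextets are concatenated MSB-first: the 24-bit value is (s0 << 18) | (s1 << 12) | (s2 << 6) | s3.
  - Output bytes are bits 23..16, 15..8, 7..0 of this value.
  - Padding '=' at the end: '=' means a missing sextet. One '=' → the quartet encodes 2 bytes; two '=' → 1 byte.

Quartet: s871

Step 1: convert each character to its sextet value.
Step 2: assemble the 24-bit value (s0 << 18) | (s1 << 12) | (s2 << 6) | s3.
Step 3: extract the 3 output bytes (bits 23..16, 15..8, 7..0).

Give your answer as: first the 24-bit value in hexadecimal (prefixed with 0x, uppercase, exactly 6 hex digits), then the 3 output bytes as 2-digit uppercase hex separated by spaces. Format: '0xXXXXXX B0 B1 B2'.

Answer: 0xB3CEF5 B3 CE F5

Derivation:
Sextets: s=44, 8=60, 7=59, 1=53
24-bit: (44<<18) | (60<<12) | (59<<6) | 53
      = 0xB00000 | 0x03C000 | 0x000EC0 | 0x000035
      = 0xB3CEF5
Bytes: (v>>16)&0xFF=B3, (v>>8)&0xFF=CE, v&0xFF=F5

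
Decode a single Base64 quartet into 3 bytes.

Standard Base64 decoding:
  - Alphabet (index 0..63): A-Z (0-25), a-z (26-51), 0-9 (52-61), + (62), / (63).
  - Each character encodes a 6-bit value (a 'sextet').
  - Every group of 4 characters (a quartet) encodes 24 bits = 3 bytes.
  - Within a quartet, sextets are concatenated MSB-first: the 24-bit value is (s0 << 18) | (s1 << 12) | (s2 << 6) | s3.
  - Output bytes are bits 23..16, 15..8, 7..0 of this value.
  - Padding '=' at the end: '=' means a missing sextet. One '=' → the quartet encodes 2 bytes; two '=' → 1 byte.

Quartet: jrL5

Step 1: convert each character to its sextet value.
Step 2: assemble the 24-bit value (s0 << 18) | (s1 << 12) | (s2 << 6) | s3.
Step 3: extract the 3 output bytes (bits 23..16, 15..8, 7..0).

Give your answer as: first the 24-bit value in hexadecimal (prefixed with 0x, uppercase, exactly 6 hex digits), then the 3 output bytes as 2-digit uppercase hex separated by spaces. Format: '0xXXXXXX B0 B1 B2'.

Answer: 0x8EB2F9 8E B2 F9

Derivation:
Sextets: j=35, r=43, L=11, 5=57
24-bit: (35<<18) | (43<<12) | (11<<6) | 57
      = 0x8C0000 | 0x02B000 | 0x0002C0 | 0x000039
      = 0x8EB2F9
Bytes: (v>>16)&0xFF=8E, (v>>8)&0xFF=B2, v&0xFF=F9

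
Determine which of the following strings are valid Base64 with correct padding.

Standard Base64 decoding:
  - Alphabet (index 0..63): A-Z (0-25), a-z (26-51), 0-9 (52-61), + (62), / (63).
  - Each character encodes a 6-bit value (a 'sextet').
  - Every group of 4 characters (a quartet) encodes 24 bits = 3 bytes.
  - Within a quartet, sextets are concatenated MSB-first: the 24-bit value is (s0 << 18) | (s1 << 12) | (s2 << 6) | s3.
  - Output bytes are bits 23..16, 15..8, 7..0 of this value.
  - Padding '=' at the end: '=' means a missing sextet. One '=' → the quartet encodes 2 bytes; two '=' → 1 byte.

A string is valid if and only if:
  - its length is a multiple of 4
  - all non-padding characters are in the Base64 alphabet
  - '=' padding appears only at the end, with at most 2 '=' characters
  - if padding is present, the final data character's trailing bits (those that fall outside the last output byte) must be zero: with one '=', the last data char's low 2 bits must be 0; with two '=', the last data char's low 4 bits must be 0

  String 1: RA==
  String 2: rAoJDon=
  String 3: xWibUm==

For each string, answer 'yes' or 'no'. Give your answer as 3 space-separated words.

String 1: 'RA==' → valid
String 2: 'rAoJDon=' → invalid (bad trailing bits)
String 3: 'xWibUm==' → invalid (bad trailing bits)

Answer: yes no no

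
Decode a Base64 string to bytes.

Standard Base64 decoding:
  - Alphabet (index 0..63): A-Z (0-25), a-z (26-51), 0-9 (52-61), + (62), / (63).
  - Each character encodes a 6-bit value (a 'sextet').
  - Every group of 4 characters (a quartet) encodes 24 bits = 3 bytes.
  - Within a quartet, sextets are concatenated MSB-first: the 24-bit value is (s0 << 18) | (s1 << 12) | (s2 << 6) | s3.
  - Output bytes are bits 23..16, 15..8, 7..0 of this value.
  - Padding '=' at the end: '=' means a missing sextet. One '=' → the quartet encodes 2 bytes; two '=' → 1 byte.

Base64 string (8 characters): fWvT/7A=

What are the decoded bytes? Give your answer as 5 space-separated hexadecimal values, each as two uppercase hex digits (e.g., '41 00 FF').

After char 0 ('f'=31): chars_in_quartet=1 acc=0x1F bytes_emitted=0
After char 1 ('W'=22): chars_in_quartet=2 acc=0x7D6 bytes_emitted=0
After char 2 ('v'=47): chars_in_quartet=3 acc=0x1F5AF bytes_emitted=0
After char 3 ('T'=19): chars_in_quartet=4 acc=0x7D6BD3 -> emit 7D 6B D3, reset; bytes_emitted=3
After char 4 ('/'=63): chars_in_quartet=1 acc=0x3F bytes_emitted=3
After char 5 ('7'=59): chars_in_quartet=2 acc=0xFFB bytes_emitted=3
After char 6 ('A'=0): chars_in_quartet=3 acc=0x3FEC0 bytes_emitted=3
Padding '=': partial quartet acc=0x3FEC0 -> emit FF B0; bytes_emitted=5

Answer: 7D 6B D3 FF B0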